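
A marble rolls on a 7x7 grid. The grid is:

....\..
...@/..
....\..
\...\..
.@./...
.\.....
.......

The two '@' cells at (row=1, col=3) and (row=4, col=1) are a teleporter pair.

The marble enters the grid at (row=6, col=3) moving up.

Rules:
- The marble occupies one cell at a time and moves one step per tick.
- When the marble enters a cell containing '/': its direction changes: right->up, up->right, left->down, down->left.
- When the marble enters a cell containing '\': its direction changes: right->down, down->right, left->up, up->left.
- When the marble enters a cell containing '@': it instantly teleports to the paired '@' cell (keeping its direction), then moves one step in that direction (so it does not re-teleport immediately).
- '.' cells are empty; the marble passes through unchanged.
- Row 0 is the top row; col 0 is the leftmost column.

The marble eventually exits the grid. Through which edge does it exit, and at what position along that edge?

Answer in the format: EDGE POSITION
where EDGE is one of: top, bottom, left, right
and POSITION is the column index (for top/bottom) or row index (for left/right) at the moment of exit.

Step 1: enter (6,3), '.' pass, move up to (5,3)
Step 2: enter (5,3), '.' pass, move up to (4,3)
Step 3: enter (4,3), '/' deflects up->right, move right to (4,4)
Step 4: enter (4,4), '.' pass, move right to (4,5)
Step 5: enter (4,5), '.' pass, move right to (4,6)
Step 6: enter (4,6), '.' pass, move right to (4,7)
Step 7: at (4,7) — EXIT via right edge, pos 4

Answer: right 4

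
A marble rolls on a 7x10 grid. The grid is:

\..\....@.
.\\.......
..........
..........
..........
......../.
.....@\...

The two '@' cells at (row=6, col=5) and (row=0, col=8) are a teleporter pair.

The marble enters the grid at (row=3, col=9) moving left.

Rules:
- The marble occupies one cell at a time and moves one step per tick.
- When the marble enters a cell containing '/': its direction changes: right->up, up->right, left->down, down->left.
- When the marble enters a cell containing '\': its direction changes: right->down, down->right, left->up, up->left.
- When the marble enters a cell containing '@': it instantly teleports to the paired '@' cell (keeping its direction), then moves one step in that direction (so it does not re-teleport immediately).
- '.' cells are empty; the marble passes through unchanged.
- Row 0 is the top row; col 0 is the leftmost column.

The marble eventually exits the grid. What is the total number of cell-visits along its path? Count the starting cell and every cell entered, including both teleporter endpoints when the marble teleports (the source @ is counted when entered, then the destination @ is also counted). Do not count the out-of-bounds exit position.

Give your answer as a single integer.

Step 1: enter (3,9), '.' pass, move left to (3,8)
Step 2: enter (3,8), '.' pass, move left to (3,7)
Step 3: enter (3,7), '.' pass, move left to (3,6)
Step 4: enter (3,6), '.' pass, move left to (3,5)
Step 5: enter (3,5), '.' pass, move left to (3,4)
Step 6: enter (3,4), '.' pass, move left to (3,3)
Step 7: enter (3,3), '.' pass, move left to (3,2)
Step 8: enter (3,2), '.' pass, move left to (3,1)
Step 9: enter (3,1), '.' pass, move left to (3,0)
Step 10: enter (3,0), '.' pass, move left to (3,-1)
Step 11: at (3,-1) — EXIT via left edge, pos 3
Path length (cell visits): 10

Answer: 10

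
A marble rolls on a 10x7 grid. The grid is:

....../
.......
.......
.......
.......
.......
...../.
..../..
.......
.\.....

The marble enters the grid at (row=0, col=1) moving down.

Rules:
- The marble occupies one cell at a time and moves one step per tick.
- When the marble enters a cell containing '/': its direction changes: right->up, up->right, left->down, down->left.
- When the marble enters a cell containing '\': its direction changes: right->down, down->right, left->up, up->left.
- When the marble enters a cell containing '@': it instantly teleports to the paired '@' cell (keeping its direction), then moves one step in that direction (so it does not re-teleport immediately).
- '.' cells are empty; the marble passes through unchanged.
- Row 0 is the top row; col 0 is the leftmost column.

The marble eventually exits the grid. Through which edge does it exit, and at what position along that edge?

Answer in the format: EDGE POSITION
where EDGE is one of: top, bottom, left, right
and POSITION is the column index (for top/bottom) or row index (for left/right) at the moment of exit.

Step 1: enter (0,1), '.' pass, move down to (1,1)
Step 2: enter (1,1), '.' pass, move down to (2,1)
Step 3: enter (2,1), '.' pass, move down to (3,1)
Step 4: enter (3,1), '.' pass, move down to (4,1)
Step 5: enter (4,1), '.' pass, move down to (5,1)
Step 6: enter (5,1), '.' pass, move down to (6,1)
Step 7: enter (6,1), '.' pass, move down to (7,1)
Step 8: enter (7,1), '.' pass, move down to (8,1)
Step 9: enter (8,1), '.' pass, move down to (9,1)
Step 10: enter (9,1), '\' deflects down->right, move right to (9,2)
Step 11: enter (9,2), '.' pass, move right to (9,3)
Step 12: enter (9,3), '.' pass, move right to (9,4)
Step 13: enter (9,4), '.' pass, move right to (9,5)
Step 14: enter (9,5), '.' pass, move right to (9,6)
Step 15: enter (9,6), '.' pass, move right to (9,7)
Step 16: at (9,7) — EXIT via right edge, pos 9

Answer: right 9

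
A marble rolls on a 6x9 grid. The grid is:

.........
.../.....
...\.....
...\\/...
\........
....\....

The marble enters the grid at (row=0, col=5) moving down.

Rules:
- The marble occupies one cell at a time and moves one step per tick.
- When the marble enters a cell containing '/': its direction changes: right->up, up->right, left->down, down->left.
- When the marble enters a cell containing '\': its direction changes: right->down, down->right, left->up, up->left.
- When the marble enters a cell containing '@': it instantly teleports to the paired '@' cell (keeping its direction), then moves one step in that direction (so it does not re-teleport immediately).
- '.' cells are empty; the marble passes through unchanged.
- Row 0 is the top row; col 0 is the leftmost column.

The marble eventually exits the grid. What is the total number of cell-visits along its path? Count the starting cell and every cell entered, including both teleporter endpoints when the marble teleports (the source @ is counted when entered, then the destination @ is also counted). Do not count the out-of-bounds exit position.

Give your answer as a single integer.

Answer: 8

Derivation:
Step 1: enter (0,5), '.' pass, move down to (1,5)
Step 2: enter (1,5), '.' pass, move down to (2,5)
Step 3: enter (2,5), '.' pass, move down to (3,5)
Step 4: enter (3,5), '/' deflects down->left, move left to (3,4)
Step 5: enter (3,4), '\' deflects left->up, move up to (2,4)
Step 6: enter (2,4), '.' pass, move up to (1,4)
Step 7: enter (1,4), '.' pass, move up to (0,4)
Step 8: enter (0,4), '.' pass, move up to (-1,4)
Step 9: at (-1,4) — EXIT via top edge, pos 4
Path length (cell visits): 8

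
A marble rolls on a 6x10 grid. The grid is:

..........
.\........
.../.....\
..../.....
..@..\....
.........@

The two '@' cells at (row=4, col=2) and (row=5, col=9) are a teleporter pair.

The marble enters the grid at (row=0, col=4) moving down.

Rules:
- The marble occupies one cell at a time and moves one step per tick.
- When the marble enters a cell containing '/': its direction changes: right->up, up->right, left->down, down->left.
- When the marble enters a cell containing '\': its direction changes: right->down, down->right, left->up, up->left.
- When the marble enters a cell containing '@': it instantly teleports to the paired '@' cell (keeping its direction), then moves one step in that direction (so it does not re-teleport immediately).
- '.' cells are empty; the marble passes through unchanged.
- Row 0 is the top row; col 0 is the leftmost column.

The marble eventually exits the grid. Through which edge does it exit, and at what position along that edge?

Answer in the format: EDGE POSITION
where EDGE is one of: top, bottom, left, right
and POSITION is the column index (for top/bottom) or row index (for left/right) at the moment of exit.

Answer: left 3

Derivation:
Step 1: enter (0,4), '.' pass, move down to (1,4)
Step 2: enter (1,4), '.' pass, move down to (2,4)
Step 3: enter (2,4), '.' pass, move down to (3,4)
Step 4: enter (3,4), '/' deflects down->left, move left to (3,3)
Step 5: enter (3,3), '.' pass, move left to (3,2)
Step 6: enter (3,2), '.' pass, move left to (3,1)
Step 7: enter (3,1), '.' pass, move left to (3,0)
Step 8: enter (3,0), '.' pass, move left to (3,-1)
Step 9: at (3,-1) — EXIT via left edge, pos 3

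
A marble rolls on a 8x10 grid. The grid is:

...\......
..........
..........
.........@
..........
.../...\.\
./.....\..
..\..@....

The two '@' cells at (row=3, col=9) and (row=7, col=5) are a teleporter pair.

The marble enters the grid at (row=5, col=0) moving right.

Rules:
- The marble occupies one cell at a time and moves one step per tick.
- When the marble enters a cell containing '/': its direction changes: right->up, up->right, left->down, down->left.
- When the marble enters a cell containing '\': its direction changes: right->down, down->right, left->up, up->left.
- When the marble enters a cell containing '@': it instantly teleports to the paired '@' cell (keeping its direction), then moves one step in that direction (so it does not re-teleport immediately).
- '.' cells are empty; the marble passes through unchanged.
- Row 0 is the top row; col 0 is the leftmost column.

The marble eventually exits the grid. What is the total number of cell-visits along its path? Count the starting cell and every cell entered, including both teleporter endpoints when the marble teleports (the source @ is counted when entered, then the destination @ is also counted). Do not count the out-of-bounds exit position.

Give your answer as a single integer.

Answer: 12

Derivation:
Step 1: enter (5,0), '.' pass, move right to (5,1)
Step 2: enter (5,1), '.' pass, move right to (5,2)
Step 3: enter (5,2), '.' pass, move right to (5,3)
Step 4: enter (5,3), '/' deflects right->up, move up to (4,3)
Step 5: enter (4,3), '.' pass, move up to (3,3)
Step 6: enter (3,3), '.' pass, move up to (2,3)
Step 7: enter (2,3), '.' pass, move up to (1,3)
Step 8: enter (1,3), '.' pass, move up to (0,3)
Step 9: enter (0,3), '\' deflects up->left, move left to (0,2)
Step 10: enter (0,2), '.' pass, move left to (0,1)
Step 11: enter (0,1), '.' pass, move left to (0,0)
Step 12: enter (0,0), '.' pass, move left to (0,-1)
Step 13: at (0,-1) — EXIT via left edge, pos 0
Path length (cell visits): 12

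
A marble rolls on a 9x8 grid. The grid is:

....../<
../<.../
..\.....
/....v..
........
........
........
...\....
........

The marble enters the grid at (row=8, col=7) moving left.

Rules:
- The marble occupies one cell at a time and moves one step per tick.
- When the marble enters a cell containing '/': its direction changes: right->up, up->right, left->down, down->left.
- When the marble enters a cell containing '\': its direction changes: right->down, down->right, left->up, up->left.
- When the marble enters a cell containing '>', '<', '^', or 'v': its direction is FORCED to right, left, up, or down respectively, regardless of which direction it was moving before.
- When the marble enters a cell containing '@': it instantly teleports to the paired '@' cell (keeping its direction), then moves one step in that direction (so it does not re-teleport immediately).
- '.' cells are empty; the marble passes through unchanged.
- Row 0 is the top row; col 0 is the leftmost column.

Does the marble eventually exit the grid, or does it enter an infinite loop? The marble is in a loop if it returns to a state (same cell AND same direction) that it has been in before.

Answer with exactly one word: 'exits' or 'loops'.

Answer: exits

Derivation:
Step 1: enter (8,7), '.' pass, move left to (8,6)
Step 2: enter (8,6), '.' pass, move left to (8,5)
Step 3: enter (8,5), '.' pass, move left to (8,4)
Step 4: enter (8,4), '.' pass, move left to (8,3)
Step 5: enter (8,3), '.' pass, move left to (8,2)
Step 6: enter (8,2), '.' pass, move left to (8,1)
Step 7: enter (8,1), '.' pass, move left to (8,0)
Step 8: enter (8,0), '.' pass, move left to (8,-1)
Step 9: at (8,-1) — EXIT via left edge, pos 8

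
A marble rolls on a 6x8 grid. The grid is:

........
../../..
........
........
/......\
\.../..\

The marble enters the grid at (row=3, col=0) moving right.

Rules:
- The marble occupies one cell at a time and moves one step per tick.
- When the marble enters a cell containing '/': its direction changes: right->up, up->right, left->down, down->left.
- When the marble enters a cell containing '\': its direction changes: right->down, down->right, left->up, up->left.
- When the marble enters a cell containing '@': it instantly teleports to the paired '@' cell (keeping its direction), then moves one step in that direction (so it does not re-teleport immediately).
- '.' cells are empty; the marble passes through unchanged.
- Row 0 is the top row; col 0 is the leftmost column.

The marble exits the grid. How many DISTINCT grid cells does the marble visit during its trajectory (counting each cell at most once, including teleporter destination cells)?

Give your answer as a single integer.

Answer: 8

Derivation:
Step 1: enter (3,0), '.' pass, move right to (3,1)
Step 2: enter (3,1), '.' pass, move right to (3,2)
Step 3: enter (3,2), '.' pass, move right to (3,3)
Step 4: enter (3,3), '.' pass, move right to (3,4)
Step 5: enter (3,4), '.' pass, move right to (3,5)
Step 6: enter (3,5), '.' pass, move right to (3,6)
Step 7: enter (3,6), '.' pass, move right to (3,7)
Step 8: enter (3,7), '.' pass, move right to (3,8)
Step 9: at (3,8) — EXIT via right edge, pos 3
Distinct cells visited: 8 (path length 8)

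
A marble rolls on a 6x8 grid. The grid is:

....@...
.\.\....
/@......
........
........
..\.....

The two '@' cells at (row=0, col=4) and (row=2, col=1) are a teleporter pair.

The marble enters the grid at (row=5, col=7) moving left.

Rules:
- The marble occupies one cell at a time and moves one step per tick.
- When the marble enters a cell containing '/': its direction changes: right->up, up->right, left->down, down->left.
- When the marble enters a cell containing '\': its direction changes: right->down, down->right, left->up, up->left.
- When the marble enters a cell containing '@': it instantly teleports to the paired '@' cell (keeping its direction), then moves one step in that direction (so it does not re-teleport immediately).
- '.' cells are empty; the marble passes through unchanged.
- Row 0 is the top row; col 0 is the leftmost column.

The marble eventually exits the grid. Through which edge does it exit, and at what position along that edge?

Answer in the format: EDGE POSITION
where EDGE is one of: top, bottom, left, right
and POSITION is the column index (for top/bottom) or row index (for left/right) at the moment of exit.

Answer: top 2

Derivation:
Step 1: enter (5,7), '.' pass, move left to (5,6)
Step 2: enter (5,6), '.' pass, move left to (5,5)
Step 3: enter (5,5), '.' pass, move left to (5,4)
Step 4: enter (5,4), '.' pass, move left to (5,3)
Step 5: enter (5,3), '.' pass, move left to (5,2)
Step 6: enter (5,2), '\' deflects left->up, move up to (4,2)
Step 7: enter (4,2), '.' pass, move up to (3,2)
Step 8: enter (3,2), '.' pass, move up to (2,2)
Step 9: enter (2,2), '.' pass, move up to (1,2)
Step 10: enter (1,2), '.' pass, move up to (0,2)
Step 11: enter (0,2), '.' pass, move up to (-1,2)
Step 12: at (-1,2) — EXIT via top edge, pos 2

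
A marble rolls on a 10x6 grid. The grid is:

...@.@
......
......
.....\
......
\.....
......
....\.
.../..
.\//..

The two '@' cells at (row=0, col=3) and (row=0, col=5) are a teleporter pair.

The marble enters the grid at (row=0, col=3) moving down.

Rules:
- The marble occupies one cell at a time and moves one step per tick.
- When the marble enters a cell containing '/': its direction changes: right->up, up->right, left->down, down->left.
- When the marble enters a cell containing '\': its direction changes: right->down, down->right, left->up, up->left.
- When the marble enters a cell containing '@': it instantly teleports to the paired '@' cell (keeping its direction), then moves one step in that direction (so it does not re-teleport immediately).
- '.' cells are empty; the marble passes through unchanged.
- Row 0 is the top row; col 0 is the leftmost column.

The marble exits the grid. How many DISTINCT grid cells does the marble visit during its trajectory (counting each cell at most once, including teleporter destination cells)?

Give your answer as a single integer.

Answer: 5

Derivation:
Step 1: enter (0,3), '@' teleport (0,3)->(0,5), also enter (0,5), move down to (1,5)
Step 2: enter (1,5), '.' pass, move down to (2,5)
Step 3: enter (2,5), '.' pass, move down to (3,5)
Step 4: enter (3,5), '\' deflects down->right, move right to (3,6)
Step 5: at (3,6) — EXIT via right edge, pos 3
Distinct cells visited: 5 (path length 5)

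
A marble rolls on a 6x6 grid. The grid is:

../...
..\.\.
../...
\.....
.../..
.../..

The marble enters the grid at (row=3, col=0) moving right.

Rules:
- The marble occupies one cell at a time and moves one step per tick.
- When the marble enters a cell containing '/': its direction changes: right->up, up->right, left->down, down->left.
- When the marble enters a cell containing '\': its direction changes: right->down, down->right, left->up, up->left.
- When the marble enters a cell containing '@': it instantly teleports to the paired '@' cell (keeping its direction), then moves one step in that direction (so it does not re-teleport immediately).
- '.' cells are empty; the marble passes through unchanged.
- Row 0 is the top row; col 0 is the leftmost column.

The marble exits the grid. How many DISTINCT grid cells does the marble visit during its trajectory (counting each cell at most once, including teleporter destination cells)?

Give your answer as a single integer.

Answer: 3

Derivation:
Step 1: enter (3,0), '\' deflects right->down, move down to (4,0)
Step 2: enter (4,0), '.' pass, move down to (5,0)
Step 3: enter (5,0), '.' pass, move down to (6,0)
Step 4: at (6,0) — EXIT via bottom edge, pos 0
Distinct cells visited: 3 (path length 3)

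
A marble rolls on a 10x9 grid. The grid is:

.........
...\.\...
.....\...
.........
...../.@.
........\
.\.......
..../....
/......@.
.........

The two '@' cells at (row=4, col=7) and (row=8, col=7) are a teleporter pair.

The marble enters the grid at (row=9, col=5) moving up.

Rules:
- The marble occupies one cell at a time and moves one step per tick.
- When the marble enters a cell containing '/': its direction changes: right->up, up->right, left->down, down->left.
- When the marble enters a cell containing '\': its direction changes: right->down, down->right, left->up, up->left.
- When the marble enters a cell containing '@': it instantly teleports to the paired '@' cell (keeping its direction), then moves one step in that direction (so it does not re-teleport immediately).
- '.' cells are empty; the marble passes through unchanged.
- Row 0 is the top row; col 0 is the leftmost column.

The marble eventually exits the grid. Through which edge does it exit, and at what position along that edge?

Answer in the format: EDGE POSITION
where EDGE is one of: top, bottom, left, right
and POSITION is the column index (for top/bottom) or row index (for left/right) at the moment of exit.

Step 1: enter (9,5), '.' pass, move up to (8,5)
Step 2: enter (8,5), '.' pass, move up to (7,5)
Step 3: enter (7,5), '.' pass, move up to (6,5)
Step 4: enter (6,5), '.' pass, move up to (5,5)
Step 5: enter (5,5), '.' pass, move up to (4,5)
Step 6: enter (4,5), '/' deflects up->right, move right to (4,6)
Step 7: enter (4,6), '.' pass, move right to (4,7)
Step 8: enter (4,7), '@' teleport (4,7)->(8,7), also enter (8,7), move right to (8,8)
Step 9: enter (8,8), '.' pass, move right to (8,9)
Step 10: at (8,9) — EXIT via right edge, pos 8

Answer: right 8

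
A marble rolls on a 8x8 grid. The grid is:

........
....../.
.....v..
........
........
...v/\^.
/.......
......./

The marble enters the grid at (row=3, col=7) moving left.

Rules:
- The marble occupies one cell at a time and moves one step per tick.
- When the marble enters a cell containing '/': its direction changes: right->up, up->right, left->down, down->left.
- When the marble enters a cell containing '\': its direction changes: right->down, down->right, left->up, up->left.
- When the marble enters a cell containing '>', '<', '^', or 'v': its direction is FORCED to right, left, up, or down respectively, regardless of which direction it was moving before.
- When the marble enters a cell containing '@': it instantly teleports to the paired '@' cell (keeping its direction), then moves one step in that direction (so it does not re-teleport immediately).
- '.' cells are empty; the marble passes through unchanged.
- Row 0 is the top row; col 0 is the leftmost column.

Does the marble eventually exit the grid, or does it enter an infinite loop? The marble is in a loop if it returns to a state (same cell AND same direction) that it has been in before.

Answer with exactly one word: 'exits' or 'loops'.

Answer: exits

Derivation:
Step 1: enter (3,7), '.' pass, move left to (3,6)
Step 2: enter (3,6), '.' pass, move left to (3,5)
Step 3: enter (3,5), '.' pass, move left to (3,4)
Step 4: enter (3,4), '.' pass, move left to (3,3)
Step 5: enter (3,3), '.' pass, move left to (3,2)
Step 6: enter (3,2), '.' pass, move left to (3,1)
Step 7: enter (3,1), '.' pass, move left to (3,0)
Step 8: enter (3,0), '.' pass, move left to (3,-1)
Step 9: at (3,-1) — EXIT via left edge, pos 3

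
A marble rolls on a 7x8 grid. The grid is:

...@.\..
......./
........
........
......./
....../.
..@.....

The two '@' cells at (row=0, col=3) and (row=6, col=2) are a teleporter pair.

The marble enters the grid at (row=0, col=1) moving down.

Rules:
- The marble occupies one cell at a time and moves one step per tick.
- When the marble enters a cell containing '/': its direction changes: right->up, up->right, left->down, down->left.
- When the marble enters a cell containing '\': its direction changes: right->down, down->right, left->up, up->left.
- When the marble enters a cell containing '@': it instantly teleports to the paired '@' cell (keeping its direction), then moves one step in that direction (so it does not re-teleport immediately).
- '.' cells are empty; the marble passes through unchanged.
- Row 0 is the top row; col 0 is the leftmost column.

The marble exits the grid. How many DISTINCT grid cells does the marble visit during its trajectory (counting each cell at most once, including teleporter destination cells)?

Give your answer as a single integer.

Answer: 7

Derivation:
Step 1: enter (0,1), '.' pass, move down to (1,1)
Step 2: enter (1,1), '.' pass, move down to (2,1)
Step 3: enter (2,1), '.' pass, move down to (3,1)
Step 4: enter (3,1), '.' pass, move down to (4,1)
Step 5: enter (4,1), '.' pass, move down to (5,1)
Step 6: enter (5,1), '.' pass, move down to (6,1)
Step 7: enter (6,1), '.' pass, move down to (7,1)
Step 8: at (7,1) — EXIT via bottom edge, pos 1
Distinct cells visited: 7 (path length 7)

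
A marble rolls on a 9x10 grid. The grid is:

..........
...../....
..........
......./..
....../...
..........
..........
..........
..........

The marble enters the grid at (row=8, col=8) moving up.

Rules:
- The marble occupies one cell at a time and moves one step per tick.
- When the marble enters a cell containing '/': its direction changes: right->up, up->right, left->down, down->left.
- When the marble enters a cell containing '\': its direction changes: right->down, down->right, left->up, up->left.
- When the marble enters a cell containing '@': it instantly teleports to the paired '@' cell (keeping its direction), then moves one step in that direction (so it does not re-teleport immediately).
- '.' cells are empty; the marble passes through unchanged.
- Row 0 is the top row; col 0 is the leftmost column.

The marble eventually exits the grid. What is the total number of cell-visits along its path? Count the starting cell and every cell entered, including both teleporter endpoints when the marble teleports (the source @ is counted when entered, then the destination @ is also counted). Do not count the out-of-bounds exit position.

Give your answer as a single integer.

Step 1: enter (8,8), '.' pass, move up to (7,8)
Step 2: enter (7,8), '.' pass, move up to (6,8)
Step 3: enter (6,8), '.' pass, move up to (5,8)
Step 4: enter (5,8), '.' pass, move up to (4,8)
Step 5: enter (4,8), '.' pass, move up to (3,8)
Step 6: enter (3,8), '.' pass, move up to (2,8)
Step 7: enter (2,8), '.' pass, move up to (1,8)
Step 8: enter (1,8), '.' pass, move up to (0,8)
Step 9: enter (0,8), '.' pass, move up to (-1,8)
Step 10: at (-1,8) — EXIT via top edge, pos 8
Path length (cell visits): 9

Answer: 9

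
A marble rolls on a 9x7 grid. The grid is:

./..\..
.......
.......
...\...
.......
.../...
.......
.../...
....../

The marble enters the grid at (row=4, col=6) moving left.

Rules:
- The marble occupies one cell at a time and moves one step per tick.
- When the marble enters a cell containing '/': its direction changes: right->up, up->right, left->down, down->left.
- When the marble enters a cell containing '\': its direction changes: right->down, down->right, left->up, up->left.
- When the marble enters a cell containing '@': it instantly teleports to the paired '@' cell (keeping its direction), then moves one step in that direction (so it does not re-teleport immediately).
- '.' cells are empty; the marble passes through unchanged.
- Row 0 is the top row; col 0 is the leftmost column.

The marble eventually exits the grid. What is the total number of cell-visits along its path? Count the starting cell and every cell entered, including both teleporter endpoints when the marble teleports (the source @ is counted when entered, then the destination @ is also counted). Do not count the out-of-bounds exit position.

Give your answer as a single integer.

Answer: 7

Derivation:
Step 1: enter (4,6), '.' pass, move left to (4,5)
Step 2: enter (4,5), '.' pass, move left to (4,4)
Step 3: enter (4,4), '.' pass, move left to (4,3)
Step 4: enter (4,3), '.' pass, move left to (4,2)
Step 5: enter (4,2), '.' pass, move left to (4,1)
Step 6: enter (4,1), '.' pass, move left to (4,0)
Step 7: enter (4,0), '.' pass, move left to (4,-1)
Step 8: at (4,-1) — EXIT via left edge, pos 4
Path length (cell visits): 7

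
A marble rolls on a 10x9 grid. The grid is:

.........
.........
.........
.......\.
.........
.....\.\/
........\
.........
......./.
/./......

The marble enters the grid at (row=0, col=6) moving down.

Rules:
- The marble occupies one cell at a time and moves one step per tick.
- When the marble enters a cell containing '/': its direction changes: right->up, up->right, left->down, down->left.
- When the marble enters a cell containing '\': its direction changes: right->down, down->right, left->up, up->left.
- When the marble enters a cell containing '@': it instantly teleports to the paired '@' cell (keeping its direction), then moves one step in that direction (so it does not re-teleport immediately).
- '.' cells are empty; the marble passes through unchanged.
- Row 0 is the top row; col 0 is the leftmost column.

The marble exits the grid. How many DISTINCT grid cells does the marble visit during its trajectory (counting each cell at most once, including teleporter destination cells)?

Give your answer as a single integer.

Answer: 10

Derivation:
Step 1: enter (0,6), '.' pass, move down to (1,6)
Step 2: enter (1,6), '.' pass, move down to (2,6)
Step 3: enter (2,6), '.' pass, move down to (3,6)
Step 4: enter (3,6), '.' pass, move down to (4,6)
Step 5: enter (4,6), '.' pass, move down to (5,6)
Step 6: enter (5,6), '.' pass, move down to (6,6)
Step 7: enter (6,6), '.' pass, move down to (7,6)
Step 8: enter (7,6), '.' pass, move down to (8,6)
Step 9: enter (8,6), '.' pass, move down to (9,6)
Step 10: enter (9,6), '.' pass, move down to (10,6)
Step 11: at (10,6) — EXIT via bottom edge, pos 6
Distinct cells visited: 10 (path length 10)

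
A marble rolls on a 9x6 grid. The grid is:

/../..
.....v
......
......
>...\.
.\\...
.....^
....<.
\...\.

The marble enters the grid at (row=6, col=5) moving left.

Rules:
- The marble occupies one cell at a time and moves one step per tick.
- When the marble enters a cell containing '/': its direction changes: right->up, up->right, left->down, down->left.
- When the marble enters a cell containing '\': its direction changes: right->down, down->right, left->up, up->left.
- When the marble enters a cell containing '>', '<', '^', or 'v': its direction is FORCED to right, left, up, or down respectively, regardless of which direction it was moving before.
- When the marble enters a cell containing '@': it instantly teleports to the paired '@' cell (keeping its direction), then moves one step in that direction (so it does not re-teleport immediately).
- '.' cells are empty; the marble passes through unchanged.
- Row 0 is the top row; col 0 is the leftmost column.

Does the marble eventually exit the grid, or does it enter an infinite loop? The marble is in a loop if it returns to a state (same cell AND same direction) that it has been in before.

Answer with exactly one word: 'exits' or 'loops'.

Answer: loops

Derivation:
Step 1: enter (6,5), '^' forces left->up, move up to (5,5)
Step 2: enter (5,5), '.' pass, move up to (4,5)
Step 3: enter (4,5), '.' pass, move up to (3,5)
Step 4: enter (3,5), '.' pass, move up to (2,5)
Step 5: enter (2,5), '.' pass, move up to (1,5)
Step 6: enter (1,5), 'v' forces up->down, move down to (2,5)
Step 7: enter (2,5), '.' pass, move down to (3,5)
Step 8: enter (3,5), '.' pass, move down to (4,5)
Step 9: enter (4,5), '.' pass, move down to (5,5)
Step 10: enter (5,5), '.' pass, move down to (6,5)
Step 11: enter (6,5), '^' forces down->up, move up to (5,5)
Step 12: at (5,5) dir=up — LOOP DETECTED (seen before)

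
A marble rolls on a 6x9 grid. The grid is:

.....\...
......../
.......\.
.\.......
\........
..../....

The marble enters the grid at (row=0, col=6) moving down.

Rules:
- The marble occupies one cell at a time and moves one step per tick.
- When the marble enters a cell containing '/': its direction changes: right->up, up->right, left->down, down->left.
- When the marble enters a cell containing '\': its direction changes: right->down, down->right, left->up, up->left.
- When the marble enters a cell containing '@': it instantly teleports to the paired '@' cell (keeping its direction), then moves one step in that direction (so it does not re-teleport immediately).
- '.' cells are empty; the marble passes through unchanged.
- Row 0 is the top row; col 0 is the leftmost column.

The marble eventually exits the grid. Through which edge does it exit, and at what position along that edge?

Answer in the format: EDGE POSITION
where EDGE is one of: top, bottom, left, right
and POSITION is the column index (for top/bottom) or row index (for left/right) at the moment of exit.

Step 1: enter (0,6), '.' pass, move down to (1,6)
Step 2: enter (1,6), '.' pass, move down to (2,6)
Step 3: enter (2,6), '.' pass, move down to (3,6)
Step 4: enter (3,6), '.' pass, move down to (4,6)
Step 5: enter (4,6), '.' pass, move down to (5,6)
Step 6: enter (5,6), '.' pass, move down to (6,6)
Step 7: at (6,6) — EXIT via bottom edge, pos 6

Answer: bottom 6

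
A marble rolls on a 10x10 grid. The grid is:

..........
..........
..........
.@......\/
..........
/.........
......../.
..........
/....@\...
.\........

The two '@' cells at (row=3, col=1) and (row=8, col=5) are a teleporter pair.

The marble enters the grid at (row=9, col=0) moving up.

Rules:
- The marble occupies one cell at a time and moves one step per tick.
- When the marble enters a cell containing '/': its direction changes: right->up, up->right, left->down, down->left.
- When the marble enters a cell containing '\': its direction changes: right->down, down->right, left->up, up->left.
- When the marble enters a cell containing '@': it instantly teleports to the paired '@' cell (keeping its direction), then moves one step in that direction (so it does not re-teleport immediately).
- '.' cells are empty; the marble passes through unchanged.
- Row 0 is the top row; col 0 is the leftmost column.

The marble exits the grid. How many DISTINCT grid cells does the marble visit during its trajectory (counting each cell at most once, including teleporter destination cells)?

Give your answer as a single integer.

Answer: 26

Derivation:
Step 1: enter (9,0), '.' pass, move up to (8,0)
Step 2: enter (8,0), '/' deflects up->right, move right to (8,1)
Step 3: enter (8,1), '.' pass, move right to (8,2)
Step 4: enter (8,2), '.' pass, move right to (8,3)
Step 5: enter (8,3), '.' pass, move right to (8,4)
Step 6: enter (8,4), '.' pass, move right to (8,5)
Step 7: enter (8,5), '@' teleport (8,5)->(3,1), also enter (3,1), move right to (3,2)
Step 8: enter (3,2), '.' pass, move right to (3,3)
Step 9: enter (3,3), '.' pass, move right to (3,4)
Step 10: enter (3,4), '.' pass, move right to (3,5)
Step 11: enter (3,5), '.' pass, move right to (3,6)
Step 12: enter (3,6), '.' pass, move right to (3,7)
Step 13: enter (3,7), '.' pass, move right to (3,8)
Step 14: enter (3,8), '\' deflects right->down, move down to (4,8)
Step 15: enter (4,8), '.' pass, move down to (5,8)
Step 16: enter (5,8), '.' pass, move down to (6,8)
Step 17: enter (6,8), '/' deflects down->left, move left to (6,7)
Step 18: enter (6,7), '.' pass, move left to (6,6)
Step 19: enter (6,6), '.' pass, move left to (6,5)
Step 20: enter (6,5), '.' pass, move left to (6,4)
Step 21: enter (6,4), '.' pass, move left to (6,3)
Step 22: enter (6,3), '.' pass, move left to (6,2)
Step 23: enter (6,2), '.' pass, move left to (6,1)
Step 24: enter (6,1), '.' pass, move left to (6,0)
Step 25: enter (6,0), '.' pass, move left to (6,-1)
Step 26: at (6,-1) — EXIT via left edge, pos 6
Distinct cells visited: 26 (path length 26)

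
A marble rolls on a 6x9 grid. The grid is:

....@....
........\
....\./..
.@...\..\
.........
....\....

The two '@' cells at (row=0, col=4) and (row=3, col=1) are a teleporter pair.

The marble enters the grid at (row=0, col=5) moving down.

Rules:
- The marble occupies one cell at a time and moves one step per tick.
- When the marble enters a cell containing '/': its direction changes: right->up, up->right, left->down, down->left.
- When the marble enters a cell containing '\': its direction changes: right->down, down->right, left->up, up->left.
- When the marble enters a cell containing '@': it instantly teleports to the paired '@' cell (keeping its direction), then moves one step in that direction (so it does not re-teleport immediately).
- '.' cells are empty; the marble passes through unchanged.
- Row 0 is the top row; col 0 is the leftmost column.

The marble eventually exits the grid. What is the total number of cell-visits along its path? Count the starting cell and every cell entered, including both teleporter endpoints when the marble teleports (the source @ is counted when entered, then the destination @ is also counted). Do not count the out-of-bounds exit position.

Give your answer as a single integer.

Step 1: enter (0,5), '.' pass, move down to (1,5)
Step 2: enter (1,5), '.' pass, move down to (2,5)
Step 3: enter (2,5), '.' pass, move down to (3,5)
Step 4: enter (3,5), '\' deflects down->right, move right to (3,6)
Step 5: enter (3,6), '.' pass, move right to (3,7)
Step 6: enter (3,7), '.' pass, move right to (3,8)
Step 7: enter (3,8), '\' deflects right->down, move down to (4,8)
Step 8: enter (4,8), '.' pass, move down to (5,8)
Step 9: enter (5,8), '.' pass, move down to (6,8)
Step 10: at (6,8) — EXIT via bottom edge, pos 8
Path length (cell visits): 9

Answer: 9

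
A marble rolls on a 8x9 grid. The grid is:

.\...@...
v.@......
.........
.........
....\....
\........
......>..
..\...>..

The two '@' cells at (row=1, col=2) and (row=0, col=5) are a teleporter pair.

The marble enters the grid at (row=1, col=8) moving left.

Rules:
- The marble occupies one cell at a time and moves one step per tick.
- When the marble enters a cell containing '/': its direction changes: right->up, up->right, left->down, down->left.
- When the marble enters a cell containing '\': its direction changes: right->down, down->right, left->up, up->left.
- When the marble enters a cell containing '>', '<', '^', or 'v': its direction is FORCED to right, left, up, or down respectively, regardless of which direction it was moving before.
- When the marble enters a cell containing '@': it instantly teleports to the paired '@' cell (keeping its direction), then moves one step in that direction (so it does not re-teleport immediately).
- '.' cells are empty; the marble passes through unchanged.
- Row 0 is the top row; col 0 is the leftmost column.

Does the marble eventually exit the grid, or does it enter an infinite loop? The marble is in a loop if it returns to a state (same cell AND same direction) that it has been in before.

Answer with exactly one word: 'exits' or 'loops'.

Answer: exits

Derivation:
Step 1: enter (1,8), '.' pass, move left to (1,7)
Step 2: enter (1,7), '.' pass, move left to (1,6)
Step 3: enter (1,6), '.' pass, move left to (1,5)
Step 4: enter (1,5), '.' pass, move left to (1,4)
Step 5: enter (1,4), '.' pass, move left to (1,3)
Step 6: enter (1,3), '.' pass, move left to (1,2)
Step 7: enter (1,2), '@' teleport (1,2)->(0,5), also enter (0,5), move left to (0,4)
Step 8: enter (0,4), '.' pass, move left to (0,3)
Step 9: enter (0,3), '.' pass, move left to (0,2)
Step 10: enter (0,2), '.' pass, move left to (0,1)
Step 11: enter (0,1), '\' deflects left->up, move up to (-1,1)
Step 12: at (-1,1) — EXIT via top edge, pos 1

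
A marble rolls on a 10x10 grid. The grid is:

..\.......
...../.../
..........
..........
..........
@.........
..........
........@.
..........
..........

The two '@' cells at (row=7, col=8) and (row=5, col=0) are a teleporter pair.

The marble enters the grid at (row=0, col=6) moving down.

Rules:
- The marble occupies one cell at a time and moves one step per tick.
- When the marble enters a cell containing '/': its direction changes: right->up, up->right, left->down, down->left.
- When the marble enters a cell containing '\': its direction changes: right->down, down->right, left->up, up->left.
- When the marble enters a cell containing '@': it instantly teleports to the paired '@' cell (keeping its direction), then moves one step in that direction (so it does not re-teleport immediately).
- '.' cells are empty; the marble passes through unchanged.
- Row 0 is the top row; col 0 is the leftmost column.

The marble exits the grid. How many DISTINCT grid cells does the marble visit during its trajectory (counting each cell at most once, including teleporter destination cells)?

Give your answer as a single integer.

Step 1: enter (0,6), '.' pass, move down to (1,6)
Step 2: enter (1,6), '.' pass, move down to (2,6)
Step 3: enter (2,6), '.' pass, move down to (3,6)
Step 4: enter (3,6), '.' pass, move down to (4,6)
Step 5: enter (4,6), '.' pass, move down to (5,6)
Step 6: enter (5,6), '.' pass, move down to (6,6)
Step 7: enter (6,6), '.' pass, move down to (7,6)
Step 8: enter (7,6), '.' pass, move down to (8,6)
Step 9: enter (8,6), '.' pass, move down to (9,6)
Step 10: enter (9,6), '.' pass, move down to (10,6)
Step 11: at (10,6) — EXIT via bottom edge, pos 6
Distinct cells visited: 10 (path length 10)

Answer: 10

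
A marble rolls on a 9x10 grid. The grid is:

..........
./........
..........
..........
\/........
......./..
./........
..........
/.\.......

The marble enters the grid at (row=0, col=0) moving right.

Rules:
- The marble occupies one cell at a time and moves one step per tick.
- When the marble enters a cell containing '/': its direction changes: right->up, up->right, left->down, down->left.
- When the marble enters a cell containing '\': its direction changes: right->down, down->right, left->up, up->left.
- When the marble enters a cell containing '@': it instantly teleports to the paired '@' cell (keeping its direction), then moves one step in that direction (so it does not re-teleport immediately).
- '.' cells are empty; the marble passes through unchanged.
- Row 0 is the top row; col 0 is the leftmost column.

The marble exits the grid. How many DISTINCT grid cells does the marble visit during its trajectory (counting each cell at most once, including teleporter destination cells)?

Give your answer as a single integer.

Answer: 10

Derivation:
Step 1: enter (0,0), '.' pass, move right to (0,1)
Step 2: enter (0,1), '.' pass, move right to (0,2)
Step 3: enter (0,2), '.' pass, move right to (0,3)
Step 4: enter (0,3), '.' pass, move right to (0,4)
Step 5: enter (0,4), '.' pass, move right to (0,5)
Step 6: enter (0,5), '.' pass, move right to (0,6)
Step 7: enter (0,6), '.' pass, move right to (0,7)
Step 8: enter (0,7), '.' pass, move right to (0,8)
Step 9: enter (0,8), '.' pass, move right to (0,9)
Step 10: enter (0,9), '.' pass, move right to (0,10)
Step 11: at (0,10) — EXIT via right edge, pos 0
Distinct cells visited: 10 (path length 10)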